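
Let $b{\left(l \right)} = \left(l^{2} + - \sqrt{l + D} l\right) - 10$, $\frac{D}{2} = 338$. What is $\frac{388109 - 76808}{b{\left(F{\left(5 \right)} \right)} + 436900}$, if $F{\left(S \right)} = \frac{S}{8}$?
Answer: $\frac{111414817171008}{156363336217525} + \frac{39846528 \sqrt{10826}}{156363336217525} \approx 0.71256$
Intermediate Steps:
$D = 676$ ($D = 2 \cdot 338 = 676$)
$F{\left(S \right)} = \frac{S}{8}$ ($F{\left(S \right)} = S \frac{1}{8} = \frac{S}{8}$)
$b{\left(l \right)} = -10 + l^{2} - l \sqrt{676 + l}$ ($b{\left(l \right)} = \left(l^{2} + - \sqrt{l + 676} l\right) - 10 = \left(l^{2} + - \sqrt{676 + l} l\right) - 10 = \left(l^{2} - l \sqrt{676 + l}\right) - 10 = -10 + l^{2} - l \sqrt{676 + l}$)
$\frac{388109 - 76808}{b{\left(F{\left(5 \right)} \right)} + 436900} = \frac{388109 - 76808}{\left(-10 + \left(\frac{1}{8} \cdot 5\right)^{2} - \frac{1}{8} \cdot 5 \sqrt{676 + \frac{1}{8} \cdot 5}\right) + 436900} = \frac{311301}{\left(-10 + \left(\frac{5}{8}\right)^{2} - \frac{5 \sqrt{676 + \frac{5}{8}}}{8}\right) + 436900} = \frac{311301}{\left(-10 + \frac{25}{64} - \frac{5 \sqrt{\frac{5413}{8}}}{8}\right) + 436900} = \frac{311301}{\left(-10 + \frac{25}{64} - \frac{5 \frac{\sqrt{10826}}{4}}{8}\right) + 436900} = \frac{311301}{\left(-10 + \frac{25}{64} - \frac{5 \sqrt{10826}}{32}\right) + 436900} = \frac{311301}{\left(- \frac{615}{64} - \frac{5 \sqrt{10826}}{32}\right) + 436900} = \frac{311301}{\frac{27960985}{64} - \frac{5 \sqrt{10826}}{32}}$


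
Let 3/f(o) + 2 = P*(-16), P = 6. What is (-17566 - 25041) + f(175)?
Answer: -4175489/98 ≈ -42607.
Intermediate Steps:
f(o) = -3/98 (f(o) = 3/(-2 + 6*(-16)) = 3/(-2 - 96) = 3/(-98) = 3*(-1/98) = -3/98)
(-17566 - 25041) + f(175) = (-17566 - 25041) - 3/98 = -42607 - 3/98 = -4175489/98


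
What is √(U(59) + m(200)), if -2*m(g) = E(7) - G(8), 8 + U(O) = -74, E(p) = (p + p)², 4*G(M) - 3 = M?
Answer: I*√2858/4 ≈ 13.365*I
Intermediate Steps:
G(M) = ¾ + M/4
E(p) = 4*p² (E(p) = (2*p)² = 4*p²)
U(O) = -82 (U(O) = -8 - 74 = -82)
m(g) = -773/8 (m(g) = -(4*7² - (¾ + (¼)*8))/2 = -(4*49 - (¾ + 2))/2 = -(196 - 1*11/4)/2 = -(196 - 11/4)/2 = -½*773/4 = -773/8)
√(U(59) + m(200)) = √(-82 - 773/8) = √(-1429/8) = I*√2858/4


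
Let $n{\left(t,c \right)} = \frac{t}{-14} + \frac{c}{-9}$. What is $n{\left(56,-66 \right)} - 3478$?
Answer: $- \frac{10424}{3} \approx -3474.7$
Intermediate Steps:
$n{\left(t,c \right)} = - \frac{c}{9} - \frac{t}{14}$ ($n{\left(t,c \right)} = t \left(- \frac{1}{14}\right) + c \left(- \frac{1}{9}\right) = - \frac{t}{14} - \frac{c}{9} = - \frac{c}{9} - \frac{t}{14}$)
$n{\left(56,-66 \right)} - 3478 = \left(\left(- \frac{1}{9}\right) \left(-66\right) - 4\right) - 3478 = \left(\frac{22}{3} - 4\right) - 3478 = \frac{10}{3} - 3478 = - \frac{10424}{3}$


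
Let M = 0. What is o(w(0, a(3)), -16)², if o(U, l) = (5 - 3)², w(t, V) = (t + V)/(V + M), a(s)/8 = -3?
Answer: 16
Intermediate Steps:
a(s) = -24 (a(s) = 8*(-3) = -24)
w(t, V) = (V + t)/V (w(t, V) = (t + V)/(V + 0) = (V + t)/V)
o(U, l) = 4 (o(U, l) = 2² = 4)
o(w(0, a(3)), -16)² = 4² = 16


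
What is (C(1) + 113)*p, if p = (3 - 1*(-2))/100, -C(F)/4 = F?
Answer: 109/20 ≈ 5.4500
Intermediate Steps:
C(F) = -4*F
p = 1/20 (p = (3 + 2)*(1/100) = 5*(1/100) = 1/20 ≈ 0.050000)
(C(1) + 113)*p = (-4*1 + 113)*(1/20) = (-4 + 113)*(1/20) = 109*(1/20) = 109/20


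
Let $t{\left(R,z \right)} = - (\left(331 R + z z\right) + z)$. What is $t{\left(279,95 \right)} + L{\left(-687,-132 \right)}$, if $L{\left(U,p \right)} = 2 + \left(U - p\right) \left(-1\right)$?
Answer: $-100912$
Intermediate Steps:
$L{\left(U,p \right)} = 2 + p - U$ ($L{\left(U,p \right)} = 2 - \left(U - p\right) = 2 + p - U$)
$t{\left(R,z \right)} = - z - z^{2} - 331 R$ ($t{\left(R,z \right)} = - (\left(331 R + z^{2}\right) + z) = - (\left(z^{2} + 331 R\right) + z) = - (z + z^{2} + 331 R) = - z - z^{2} - 331 R$)
$t{\left(279,95 \right)} + L{\left(-687,-132 \right)} = \left(\left(-1\right) 95 - 95^{2} - 92349\right) - -557 = \left(-95 - 9025 - 92349\right) + \left(2 - 132 + 687\right) = \left(-95 - 9025 - 92349\right) + 557 = -101469 + 557 = -100912$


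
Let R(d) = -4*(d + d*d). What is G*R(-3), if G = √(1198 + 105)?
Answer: -24*√1303 ≈ -866.33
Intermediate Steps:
G = √1303 ≈ 36.097
R(d) = -4*d - 4*d² (R(d) = -4*(d + d²) = -4*d - 4*d²)
G*R(-3) = √1303*(-4*(-3)*(1 - 3)) = √1303*(-4*(-3)*(-2)) = √1303*(-24) = -24*√1303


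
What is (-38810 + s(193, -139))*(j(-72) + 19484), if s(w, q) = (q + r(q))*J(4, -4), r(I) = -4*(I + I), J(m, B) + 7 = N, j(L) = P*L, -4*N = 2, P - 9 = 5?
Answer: -851882170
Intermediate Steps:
P = 14 (P = 9 + 5 = 14)
N = -½ (N = -¼*2 = -½ ≈ -0.50000)
j(L) = 14*L
J(m, B) = -15/2 (J(m, B) = -7 - ½ = -15/2)
r(I) = -8*I
s(w, q) = 105*q/2 (s(w, q) = (q - 8*q)*(-15/2) = -7*q*(-15/2) = 105*q/2)
(-38810 + s(193, -139))*(j(-72) + 19484) = (-38810 + (105/2)*(-139))*(14*(-72) + 19484) = (-38810 - 14595/2)*(-1008 + 19484) = -92215/2*18476 = -851882170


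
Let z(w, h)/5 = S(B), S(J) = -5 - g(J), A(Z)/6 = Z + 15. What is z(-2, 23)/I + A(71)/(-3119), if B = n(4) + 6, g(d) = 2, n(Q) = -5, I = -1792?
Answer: -116501/798464 ≈ -0.14591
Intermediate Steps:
A(Z) = 90 + 6*Z (A(Z) = 6*(Z + 15) = 6*(15 + Z) = 90 + 6*Z)
B = 1 (B = -5 + 6 = 1)
S(J) = -7 (S(J) = -5 - 1*2 = -5 - 2 = -7)
z(w, h) = -35 (z(w, h) = 5*(-7) = -35)
z(-2, 23)/I + A(71)/(-3119) = -35/(-1792) + (90 + 6*71)/(-3119) = -35*(-1/1792) + (90 + 426)*(-1/3119) = 5/256 + 516*(-1/3119) = 5/256 - 516/3119 = -116501/798464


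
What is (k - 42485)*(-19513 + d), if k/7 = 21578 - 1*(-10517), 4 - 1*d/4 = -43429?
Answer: 28095617420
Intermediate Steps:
d = 173732 (d = 16 - 4*(-43429) = 16 + 173716 = 173732)
k = 224665 (k = 7*(21578 - 1*(-10517)) = 7*(21578 + 10517) = 7*32095 = 224665)
(k - 42485)*(-19513 + d) = (224665 - 42485)*(-19513 + 173732) = 182180*154219 = 28095617420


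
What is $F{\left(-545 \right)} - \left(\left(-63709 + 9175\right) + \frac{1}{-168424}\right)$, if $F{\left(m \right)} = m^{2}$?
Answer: $\frac{59210973017}{168424} \approx 3.5156 \cdot 10^{5}$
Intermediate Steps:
$F{\left(-545 \right)} - \left(\left(-63709 + 9175\right) + \frac{1}{-168424}\right) = \left(-545\right)^{2} - \left(\left(-63709 + 9175\right) + \frac{1}{-168424}\right) = 297025 - \left(-54534 - \frac{1}{168424}\right) = 297025 - - \frac{9184834417}{168424} = 297025 + \frac{9184834417}{168424} = \frac{59210973017}{168424}$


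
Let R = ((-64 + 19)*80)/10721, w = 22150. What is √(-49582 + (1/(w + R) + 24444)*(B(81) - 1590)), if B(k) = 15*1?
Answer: I*√3478056686249315491234/9498662 ≈ 6208.8*I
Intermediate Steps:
R = -3600/10721 (R = -45*80*(1/10721) = -3600*1/10721 = -3600/10721 ≈ -0.33579)
B(k) = 15
√(-49582 + (1/(w + R) + 24444)*(B(81) - 1590)) = √(-49582 + (1/(22150 - 3600/10721) + 24444)*(15 - 1590)) = √(-49582 + (1/(237466550/10721) + 24444)*(-1575)) = √(-49582 + (10721/237466550 + 24444)*(-1575)) = √(-49582 + (5804632358921/237466550)*(-1575)) = √(-49582 - 365691838612023/9498662) = √(-366162801271307/9498662) = I*√3478056686249315491234/9498662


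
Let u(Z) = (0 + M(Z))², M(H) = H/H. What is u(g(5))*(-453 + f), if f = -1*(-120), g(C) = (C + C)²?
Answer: -333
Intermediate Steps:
g(C) = 4*C² (g(C) = (2*C)² = 4*C²)
M(H) = 1
f = 120
u(Z) = 1 (u(Z) = (0 + 1)² = 1² = 1)
u(g(5))*(-453 + f) = 1*(-453 + 120) = 1*(-333) = -333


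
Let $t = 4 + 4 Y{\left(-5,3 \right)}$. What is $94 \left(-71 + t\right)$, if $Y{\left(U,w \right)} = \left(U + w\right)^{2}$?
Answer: $-4794$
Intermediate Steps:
$t = 20$ ($t = 4 + 4 \left(-5 + 3\right)^{2} = 4 + 4 \left(-2\right)^{2} = 4 + 4 \cdot 4 = 4 + 16 = 20$)
$94 \left(-71 + t\right) = 94 \left(-71 + 20\right) = 94 \left(-51\right) = -4794$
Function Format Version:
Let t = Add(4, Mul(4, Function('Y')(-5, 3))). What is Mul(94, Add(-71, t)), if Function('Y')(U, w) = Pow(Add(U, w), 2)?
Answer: -4794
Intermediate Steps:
t = 20 (t = Add(4, Mul(4, Pow(Add(-5, 3), 2))) = Add(4, Mul(4, Pow(-2, 2))) = Add(4, Mul(4, 4)) = Add(4, 16) = 20)
Mul(94, Add(-71, t)) = Mul(94, Add(-71, 20)) = Mul(94, -51) = -4794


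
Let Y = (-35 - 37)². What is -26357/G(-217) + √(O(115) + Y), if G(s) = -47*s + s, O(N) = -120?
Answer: -26357/9982 + 2*√1266 ≈ 68.521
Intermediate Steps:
Y = 5184 (Y = (-72)² = 5184)
G(s) = -46*s
-26357/G(-217) + √(O(115) + Y) = -26357/((-46*(-217))) + √(-120 + 5184) = -26357/9982 + √5064 = -26357*1/9982 + 2*√1266 = -26357/9982 + 2*√1266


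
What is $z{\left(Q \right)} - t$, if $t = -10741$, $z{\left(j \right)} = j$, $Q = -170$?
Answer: $10571$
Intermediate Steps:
$z{\left(Q \right)} - t = -170 - -10741 = -170 + 10741 = 10571$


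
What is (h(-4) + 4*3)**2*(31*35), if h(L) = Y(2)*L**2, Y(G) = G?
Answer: 2100560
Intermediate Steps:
h(L) = 2*L**2
(h(-4) + 4*3)**2*(31*35) = (2*(-4)**2 + 4*3)**2*(31*35) = (2*16 + 12)**2*1085 = (32 + 12)**2*1085 = 44**2*1085 = 1936*1085 = 2100560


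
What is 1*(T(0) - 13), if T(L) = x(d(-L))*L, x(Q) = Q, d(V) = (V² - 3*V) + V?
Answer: -13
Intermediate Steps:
d(V) = V² - 2*V
T(L) = -L²*(-2 - L) (T(L) = ((-L)*(-2 - L))*L = (-L*(-2 - L))*L = -L²*(-2 - L))
1*(T(0) - 13) = 1*(0²*(2 + 0) - 13) = 1*(0*2 - 13) = 1*(0 - 13) = 1*(-13) = -13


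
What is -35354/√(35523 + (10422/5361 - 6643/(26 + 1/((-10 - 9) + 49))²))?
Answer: -27611474*√307455462418061/2580767731545 ≈ -187.60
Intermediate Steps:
-35354/√(35523 + (10422/5361 - 6643/(26 + 1/((-10 - 9) + 49))²)) = -35354/√(35523 + (10422*(1/5361) - 6643/(26 + 1/(-19 + 49))²)) = -35354/√(35523 + (3474/1787 - 6643/(26 + 1/30)²)) = -35354/√(35523 + (3474/1787 - 6643/((781/30)²))) = -35354/√(35523 + (3474/1787 - 6643/609961/900)) = -35354/√(35523 + (3474/1787 - 6643*900/609961)) = -35354/√(35523 + (3474/1787 - 5978700/609961)) = -35354/√(35523 - 8564932386/1090000307) = -35354*781*√307455462418061/2580767731545 = -27611474*√307455462418061/2580767731545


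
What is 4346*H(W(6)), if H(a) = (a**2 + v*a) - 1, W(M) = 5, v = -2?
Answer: 60844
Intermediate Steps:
H(a) = -1 + a**2 - 2*a (H(a) = (a**2 - 2*a) - 1 = -1 + a**2 - 2*a)
4346*H(W(6)) = 4346*(-1 + 5**2 - 2*5) = 4346*(-1 + 25 - 10) = 4346*14 = 60844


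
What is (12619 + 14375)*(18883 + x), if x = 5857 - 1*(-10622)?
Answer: 954561828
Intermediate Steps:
x = 16479 (x = 5857 + 10622 = 16479)
(12619 + 14375)*(18883 + x) = (12619 + 14375)*(18883 + 16479) = 26994*35362 = 954561828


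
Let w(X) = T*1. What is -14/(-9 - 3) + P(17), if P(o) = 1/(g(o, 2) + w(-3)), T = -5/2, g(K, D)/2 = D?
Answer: 11/6 ≈ 1.8333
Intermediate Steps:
g(K, D) = 2*D
T = -5/2 (T = -5*1/2 = -5/2 ≈ -2.5000)
w(X) = -5/2 (w(X) = -5/2*1 = -5/2)
P(o) = 2/3 (P(o) = 1/(2*2 - 5/2) = 1/(4 - 5/2) = 1/(3/2) = 2/3)
-14/(-9 - 3) + P(17) = -14/(-9 - 3) + 2/3 = -14/(-12) + 2/3 = -1/12*(-14) + 2/3 = 7/6 + 2/3 = 11/6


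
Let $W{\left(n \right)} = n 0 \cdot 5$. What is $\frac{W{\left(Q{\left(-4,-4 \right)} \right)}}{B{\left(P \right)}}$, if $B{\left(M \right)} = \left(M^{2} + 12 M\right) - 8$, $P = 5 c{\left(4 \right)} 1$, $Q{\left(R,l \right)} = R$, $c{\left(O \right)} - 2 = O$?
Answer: $0$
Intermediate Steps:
$c{\left(O \right)} = 2 + O$
$W{\left(n \right)} = 0$ ($W{\left(n \right)} = 0 \cdot 5 = 0$)
$P = 30$ ($P = 5 \left(2 + 4\right) 1 = 5 \cdot 6 \cdot 1 = 30 \cdot 1 = 30$)
$B{\left(M \right)} = -8 + M^{2} + 12 M$
$\frac{W{\left(Q{\left(-4,-4 \right)} \right)}}{B{\left(P \right)}} = \frac{0}{-8 + 30^{2} + 12 \cdot 30} = \frac{0}{-8 + 900 + 360} = \frac{0}{1252} = 0 \cdot \frac{1}{1252} = 0$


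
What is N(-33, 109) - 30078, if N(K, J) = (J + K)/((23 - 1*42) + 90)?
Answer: -2135462/71 ≈ -30077.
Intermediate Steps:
N(K, J) = J/71 + K/71 (N(K, J) = (J + K)/((23 - 42) + 90) = (J + K)/(-19 + 90) = (J + K)/71 = (J + K)*(1/71) = J/71 + K/71)
N(-33, 109) - 30078 = ((1/71)*109 + (1/71)*(-33)) - 30078 = (109/71 - 33/71) - 30078 = 76/71 - 30078 = -2135462/71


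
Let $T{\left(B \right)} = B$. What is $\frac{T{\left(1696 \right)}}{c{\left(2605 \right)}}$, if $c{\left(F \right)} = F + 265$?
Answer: $\frac{848}{1435} \approx 0.59094$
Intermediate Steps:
$c{\left(F \right)} = 265 + F$
$\frac{T{\left(1696 \right)}}{c{\left(2605 \right)}} = \frac{1696}{265 + 2605} = \frac{1696}{2870} = 1696 \cdot \frac{1}{2870} = \frac{848}{1435}$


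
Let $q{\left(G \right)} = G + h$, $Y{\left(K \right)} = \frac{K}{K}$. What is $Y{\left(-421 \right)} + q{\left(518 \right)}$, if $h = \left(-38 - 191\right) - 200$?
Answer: $90$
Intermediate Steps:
$h = -429$ ($h = -229 - 200 = -429$)
$Y{\left(K \right)} = 1$
$q{\left(G \right)} = -429 + G$ ($q{\left(G \right)} = G - 429 = -429 + G$)
$Y{\left(-421 \right)} + q{\left(518 \right)} = 1 + \left(-429 + 518\right) = 1 + 89 = 90$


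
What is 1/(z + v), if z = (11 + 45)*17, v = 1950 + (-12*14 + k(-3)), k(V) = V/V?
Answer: 1/2735 ≈ 0.00036563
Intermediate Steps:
k(V) = 1
v = 1783 (v = 1950 + (-12*14 + 1) = 1950 + (-168 + 1) = 1950 - 167 = 1783)
z = 952 (z = 56*17 = 952)
1/(z + v) = 1/(952 + 1783) = 1/2735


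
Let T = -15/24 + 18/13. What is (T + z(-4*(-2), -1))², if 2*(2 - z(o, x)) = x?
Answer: 114921/10816 ≈ 10.625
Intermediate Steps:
z(o, x) = 2 - x/2
T = 79/104 (T = -15*1/24 + 18*(1/13) = -5/8 + 18/13 = 79/104 ≈ 0.75961)
(T + z(-4*(-2), -1))² = (79/104 + (2 - ½*(-1)))² = (79/104 + (2 + ½))² = (79/104 + 5/2)² = (339/104)² = 114921/10816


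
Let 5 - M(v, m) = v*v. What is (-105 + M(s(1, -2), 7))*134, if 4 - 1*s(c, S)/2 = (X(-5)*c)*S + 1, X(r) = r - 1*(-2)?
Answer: -18224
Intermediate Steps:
X(r) = 2 + r (X(r) = r + 2 = 2 + r)
s(c, S) = 6 + 6*S*c (s(c, S) = 8 - 2*(((2 - 5)*c)*S + 1) = 8 - 2*((-3*c)*S + 1) = 8 - 2*(-3*S*c + 1) = 8 - 2*(1 - 3*S*c) = 8 + (-2 + 6*S*c) = 6 + 6*S*c)
M(v, m) = 5 - v**2 (M(v, m) = 5 - v*v = 5 - v**2)
(-105 + M(s(1, -2), 7))*134 = (-105 + (5 - (6 + 6*(-2)*1)**2))*134 = (-105 + (5 - (6 - 12)**2))*134 = (-105 + (5 - 1*(-6)**2))*134 = (-105 + (5 - 1*36))*134 = (-105 + (5 - 36))*134 = (-105 - 31)*134 = -136*134 = -18224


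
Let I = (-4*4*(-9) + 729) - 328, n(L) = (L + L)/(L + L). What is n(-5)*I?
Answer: 545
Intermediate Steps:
n(L) = 1 (n(L) = (2*L)/((2*L)) = (2*L)*(1/(2*L)) = 1)
I = 545 (I = (-16*(-9) + 729) - 328 = (144 + 729) - 328 = 873 - 328 = 545)
n(-5)*I = 1*545 = 545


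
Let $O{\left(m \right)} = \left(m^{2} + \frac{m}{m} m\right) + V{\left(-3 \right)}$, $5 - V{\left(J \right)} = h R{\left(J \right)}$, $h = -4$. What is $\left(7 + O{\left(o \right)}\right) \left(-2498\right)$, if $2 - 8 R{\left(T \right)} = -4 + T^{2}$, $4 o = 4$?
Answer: $-31225$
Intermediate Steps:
$o = 1$ ($o = \frac{1}{4} \cdot 4 = 1$)
$R{\left(T \right)} = \frac{3}{4} - \frac{T^{2}}{8}$ ($R{\left(T \right)} = \frac{1}{4} - \frac{-4 + T^{2}}{8} = \frac{1}{4} - \left(- \frac{1}{2} + \frac{T^{2}}{8}\right) = \frac{3}{4} - \frac{T^{2}}{8}$)
$V{\left(J \right)} = 8 - \frac{J^{2}}{2}$ ($V{\left(J \right)} = 5 - - 4 \left(\frac{3}{4} - \frac{J^{2}}{8}\right) = 5 - \left(-3 + \frac{J^{2}}{2}\right) = 8 - \frac{J^{2}}{2}$)
$O{\left(m \right)} = \frac{7}{2} + m + m^{2}$ ($O{\left(m \right)} = \left(m^{2} + \frac{m}{m} m\right) + \left(8 - \frac{\left(-3\right)^{2}}{2}\right) = \left(m^{2} + 1 m\right) + \left(8 - \frac{9}{2}\right) = \left(m^{2} + m\right) + \left(8 - \frac{9}{2}\right) = \left(m + m^{2}\right) + \frac{7}{2} = \frac{7}{2} + m + m^{2}$)
$\left(7 + O{\left(o \right)}\right) \left(-2498\right) = \left(7 + \left(\frac{7}{2} + 1 + 1^{2}\right)\right) \left(-2498\right) = \left(7 + \left(\frac{7}{2} + 1 + 1\right)\right) \left(-2498\right) = \left(7 + \frac{11}{2}\right) \left(-2498\right) = \frac{25}{2} \left(-2498\right) = -31225$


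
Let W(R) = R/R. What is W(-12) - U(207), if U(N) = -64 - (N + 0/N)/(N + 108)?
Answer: 2298/35 ≈ 65.657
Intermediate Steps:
W(R) = 1
U(N) = -64 - N/(108 + N) (U(N) = -64 - (N + 0)/(108 + N) = -64 - N/(108 + N))
W(-12) - U(207) = 1 - (-6912 - 65*207)/(108 + 207) = 1 - (-6912 - 13455)/315 = 1 - (-20367)/315 = 1 - 1*(-2263/35) = 1 + 2263/35 = 2298/35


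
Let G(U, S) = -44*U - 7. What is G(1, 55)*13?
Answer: -663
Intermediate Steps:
G(U, S) = -7 - 44*U
G(1, 55)*13 = (-7 - 44*1)*13 = (-7 - 44)*13 = -51*13 = -663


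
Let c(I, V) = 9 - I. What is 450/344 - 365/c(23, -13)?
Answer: 32965/1204 ≈ 27.380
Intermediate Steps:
450/344 - 365/c(23, -13) = 450/344 - 365/(9 - 1*23) = 450*(1/344) - 365/(9 - 23) = 225/172 - 365/(-14) = 225/172 - 365*(-1/14) = 225/172 + 365/14 = 32965/1204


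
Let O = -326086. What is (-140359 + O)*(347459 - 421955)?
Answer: 34748286720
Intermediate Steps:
(-140359 + O)*(347459 - 421955) = (-140359 - 326086)*(347459 - 421955) = -466445*(-74496) = 34748286720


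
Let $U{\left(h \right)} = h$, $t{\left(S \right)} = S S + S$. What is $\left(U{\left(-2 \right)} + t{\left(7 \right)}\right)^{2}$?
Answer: $2916$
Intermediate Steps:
$t{\left(S \right)} = S + S^{2}$ ($t{\left(S \right)} = S^{2} + S = S + S^{2}$)
$\left(U{\left(-2 \right)} + t{\left(7 \right)}\right)^{2} = \left(-2 + 7 \left(1 + 7\right)\right)^{2} = \left(-2 + 7 \cdot 8\right)^{2} = \left(-2 + 56\right)^{2} = 54^{2} = 2916$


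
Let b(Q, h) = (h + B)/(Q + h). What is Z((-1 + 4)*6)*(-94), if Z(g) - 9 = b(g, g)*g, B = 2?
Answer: -1786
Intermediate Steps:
b(Q, h) = (2 + h)/(Q + h) (b(Q, h) = (h + 2)/(Q + h) = (2 + h)/(Q + h))
Z(g) = 10 + g/2 (Z(g) = 9 + ((2 + g)/(g + g))*g = 9 + ((2 + g)/((2*g)))*g = 9 + ((1/(2*g))*(2 + g))*g = 9 + ((2 + g)/(2*g))*g = 9 + (1 + g/2) = 10 + g/2)
Z((-1 + 4)*6)*(-94) = (10 + ((-1 + 4)*6)/2)*(-94) = (10 + (3*6)/2)*(-94) = (10 + (½)*18)*(-94) = (10 + 9)*(-94) = 19*(-94) = -1786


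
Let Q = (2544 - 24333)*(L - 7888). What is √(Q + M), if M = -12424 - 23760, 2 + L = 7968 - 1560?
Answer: √32255114 ≈ 5679.4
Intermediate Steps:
L = 6406 (L = -2 + (7968 - 1560) = -2 + 6408 = 6406)
Q = 32291298 (Q = (2544 - 24333)*(6406 - 7888) = -21789*(-1482) = 32291298)
M = -36184
√(Q + M) = √(32291298 - 36184) = √32255114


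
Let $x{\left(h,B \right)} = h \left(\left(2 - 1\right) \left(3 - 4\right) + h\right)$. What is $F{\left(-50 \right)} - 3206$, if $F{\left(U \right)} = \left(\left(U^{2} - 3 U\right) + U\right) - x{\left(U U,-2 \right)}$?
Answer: $-6248106$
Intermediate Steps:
$x{\left(h,B \right)} = h \left(-1 + h\right)$ ($x{\left(h,B \right)} = h \left(1 \left(-1\right) + h\right) = h \left(-1 + h\right)$)
$F{\left(U \right)} = U^{2} - 2 U - U^{2} \left(-1 + U^{2}\right)$ ($F{\left(U \right)} = \left(\left(U^{2} - 3 U\right) + U\right) - U U \left(-1 + U U\right) = \left(U^{2} - 2 U\right) - U^{2} \left(-1 + U^{2}\right) = U^{2} - 2 U - U^{2} \left(-1 + U^{2}\right)$)
$F{\left(-50 \right)} - 3206 = - 50 \left(-2 - \left(-50\right)^{3} + 2 \left(-50\right)\right) - 3206 = - 50 \left(-2 - -125000 - 100\right) - 3206 = - 50 \left(-2 + 125000 - 100\right) - 3206 = \left(-50\right) 124898 - 3206 = -6244900 - 3206 = -6248106$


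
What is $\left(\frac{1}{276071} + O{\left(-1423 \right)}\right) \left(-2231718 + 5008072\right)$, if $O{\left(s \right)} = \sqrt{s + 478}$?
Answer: $\frac{2776354}{276071} + 8329062 i \sqrt{105} \approx 10.057 + 8.5347 \cdot 10^{7} i$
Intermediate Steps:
$O{\left(s \right)} = \sqrt{478 + s}$
$\left(\frac{1}{276071} + O{\left(-1423 \right)}\right) \left(-2231718 + 5008072\right) = \left(\frac{1}{276071} + \sqrt{478 - 1423}\right) \left(-2231718 + 5008072\right) = \left(\frac{1}{276071} + \sqrt{-945}\right) 2776354 = \left(\frac{1}{276071} + 3 i \sqrt{105}\right) 2776354 = \frac{2776354}{276071} + 8329062 i \sqrt{105}$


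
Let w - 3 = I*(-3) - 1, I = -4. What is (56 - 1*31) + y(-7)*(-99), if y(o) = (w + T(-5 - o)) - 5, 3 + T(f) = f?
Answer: -767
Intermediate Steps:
T(f) = -3 + f
w = 14 (w = 3 + (-4*(-3) - 1) = 3 + (12 - 1) = 3 + 11 = 14)
y(o) = 1 - o (y(o) = (14 + (-3 + (-5 - o))) - 5 = (14 + (-8 - o)) - 5 = (6 - o) - 5 = 1 - o)
(56 - 1*31) + y(-7)*(-99) = (56 - 1*31) + (1 - 1*(-7))*(-99) = (56 - 31) + (1 + 7)*(-99) = 25 + 8*(-99) = 25 - 792 = -767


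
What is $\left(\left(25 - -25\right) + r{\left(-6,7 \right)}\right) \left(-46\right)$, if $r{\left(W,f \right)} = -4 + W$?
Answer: $-1840$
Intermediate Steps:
$\left(\left(25 - -25\right) + r{\left(-6,7 \right)}\right) \left(-46\right) = \left(\left(25 - -25\right) - 10\right) \left(-46\right) = \left(\left(25 + 25\right) - 10\right) \left(-46\right) = \left(50 - 10\right) \left(-46\right) = 40 \left(-46\right) = -1840$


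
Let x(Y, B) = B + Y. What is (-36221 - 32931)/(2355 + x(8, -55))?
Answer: -17288/577 ≈ -29.962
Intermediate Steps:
(-36221 - 32931)/(2355 + x(8, -55)) = (-36221 - 32931)/(2355 + (-55 + 8)) = -69152/(2355 - 47) = -69152/2308 = -69152*1/2308 = -17288/577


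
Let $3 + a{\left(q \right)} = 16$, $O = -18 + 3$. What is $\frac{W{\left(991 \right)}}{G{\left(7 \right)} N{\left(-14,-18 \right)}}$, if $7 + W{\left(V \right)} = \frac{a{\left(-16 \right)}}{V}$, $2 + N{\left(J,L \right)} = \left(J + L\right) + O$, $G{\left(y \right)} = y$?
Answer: $\frac{6924}{339913} \approx 0.02037$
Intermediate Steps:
$O = -15$
$a{\left(q \right)} = 13$ ($a{\left(q \right)} = -3 + 16 = 13$)
$N{\left(J,L \right)} = -17 + J + L$ ($N{\left(J,L \right)} = -2 - \left(15 - J - L\right) = -2 + \left(-15 + J + L\right) = -17 + J + L$)
$W{\left(V \right)} = -7 + \frac{13}{V}$
$\frac{W{\left(991 \right)}}{G{\left(7 \right)} N{\left(-14,-18 \right)}} = \frac{-7 + \frac{13}{991}}{7 \left(-17 - 14 - 18\right)} = \frac{-7 + 13 \cdot \frac{1}{991}}{7 \left(-49\right)} = \frac{-7 + \frac{13}{991}}{-343} = \left(- \frac{6924}{991}\right) \left(- \frac{1}{343}\right) = \frac{6924}{339913}$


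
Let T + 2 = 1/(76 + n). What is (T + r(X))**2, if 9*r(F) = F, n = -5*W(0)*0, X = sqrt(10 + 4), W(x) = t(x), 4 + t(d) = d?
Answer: 1927745/467856 - 151*sqrt(14)/342 ≈ 2.4684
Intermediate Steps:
t(d) = -4 + d
W(x) = -4 + x
X = sqrt(14) ≈ 3.7417
n = 0 (n = -5*(-4 + 0)*0 = -5*(-4)*0 = 20*0 = 0)
r(F) = F/9
T = -151/76 (T = -2 + 1/(76 + 0) = -2 + 1/76 = -151/76 ≈ -1.9868)
(T + r(X))**2 = (-151/76 + sqrt(14)/9)**2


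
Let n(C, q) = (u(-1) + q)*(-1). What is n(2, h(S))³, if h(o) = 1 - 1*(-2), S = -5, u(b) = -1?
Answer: -8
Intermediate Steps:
h(o) = 3 (h(o) = 1 + 2 = 3)
n(C, q) = 1 - q (n(C, q) = (-1 + q)*(-1) = 1 - q)
n(2, h(S))³ = (1 - 1*3)³ = (1 - 3)³ = (-2)³ = -8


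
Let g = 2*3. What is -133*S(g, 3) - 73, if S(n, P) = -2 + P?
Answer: -206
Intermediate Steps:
g = 6
-133*S(g, 3) - 73 = -133*(-2 + 3) - 73 = -133*1 - 73 = -133 - 73 = -206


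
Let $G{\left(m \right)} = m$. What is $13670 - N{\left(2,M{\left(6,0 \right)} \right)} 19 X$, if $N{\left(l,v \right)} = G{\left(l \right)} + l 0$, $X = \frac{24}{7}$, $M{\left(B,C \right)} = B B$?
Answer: $\frac{94778}{7} \approx 13540.0$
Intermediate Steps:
$M{\left(B,C \right)} = B^{2}$
$X = \frac{24}{7}$ ($X = 24 \cdot \frac{1}{7} = \frac{24}{7} \approx 3.4286$)
$N{\left(l,v \right)} = l$ ($N{\left(l,v \right)} = l + l 0 = l + 0 = l$)
$13670 - N{\left(2,M{\left(6,0 \right)} \right)} 19 X = 13670 - 2 \cdot 19 \cdot \frac{24}{7} = 13670 - 38 \cdot \frac{24}{7} = 13670 - \frac{912}{7} = \frac{94778}{7}$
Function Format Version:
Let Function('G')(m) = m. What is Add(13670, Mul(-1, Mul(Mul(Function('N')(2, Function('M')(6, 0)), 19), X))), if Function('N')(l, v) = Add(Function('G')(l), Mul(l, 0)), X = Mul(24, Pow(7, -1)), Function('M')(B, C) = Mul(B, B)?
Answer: Rational(94778, 7) ≈ 13540.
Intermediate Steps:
Function('M')(B, C) = Pow(B, 2)
X = Rational(24, 7) (X = Mul(24, Rational(1, 7)) = Rational(24, 7) ≈ 3.4286)
Function('N')(l, v) = l (Function('N')(l, v) = Add(l, Mul(l, 0)) = Add(l, 0) = l)
Add(13670, Mul(-1, Mul(Mul(Function('N')(2, Function('M')(6, 0)), 19), X))) = Add(13670, Mul(-1, Mul(Mul(2, 19), Rational(24, 7)))) = Add(13670, Mul(-1, Mul(38, Rational(24, 7)))) = Add(13670, Mul(-1, Rational(912, 7))) = Add(13670, Rational(-912, 7)) = Rational(94778, 7)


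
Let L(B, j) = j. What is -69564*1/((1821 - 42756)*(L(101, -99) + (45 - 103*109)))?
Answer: -23188/153929245 ≈ -0.00015064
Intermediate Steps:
-69564*1/((1821 - 42756)*(L(101, -99) + (45 - 103*109))) = -69564*1/((-99 + (45 - 103*109))*(1821 - 42756)) = -69564*(-1/(40935*(-99 + (45 - 11227)))) = -69564*(-1/(40935*(-99 - 11182))) = -69564/((-11281*(-40935))) = -69564/461787735 = -69564*1/461787735 = -23188/153929245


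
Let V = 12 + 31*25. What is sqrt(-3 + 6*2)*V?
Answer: 2361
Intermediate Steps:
V = 787 (V = 12 + 775 = 787)
sqrt(-3 + 6*2)*V = sqrt(-3 + 6*2)*787 = sqrt(-3 + 12)*787 = sqrt(9)*787 = 3*787 = 2361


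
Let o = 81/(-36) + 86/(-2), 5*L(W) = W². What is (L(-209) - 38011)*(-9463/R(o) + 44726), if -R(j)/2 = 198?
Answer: -1296943826333/990 ≈ -1.3100e+9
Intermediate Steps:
L(W) = W²/5
o = -181/4 (o = 81*(-1/36) + 86*(-½) = -9/4 - 43 = -181/4 ≈ -45.250)
R(j) = -396 (R(j) = -2*198 = -396)
(L(-209) - 38011)*(-9463/R(o) + 44726) = ((⅕)*(-209)² - 38011)*(-9463/(-396) + 44726) = ((⅕)*43681 - 38011)*(-9463*(-1/396) + 44726) = (43681/5 - 38011)*(9463/396 + 44726) = -146374/5*17720959/396 = -1296943826333/990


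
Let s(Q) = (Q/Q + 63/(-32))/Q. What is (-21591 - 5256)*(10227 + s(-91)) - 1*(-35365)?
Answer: -799429000705/2912 ≈ -2.7453e+8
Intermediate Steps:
s(Q) = -31/(32*Q) (s(Q) = (1 + 63*(-1/32))/Q = (1 - 63/32)/Q = -31/(32*Q))
(-21591 - 5256)*(10227 + s(-91)) - 1*(-35365) = (-21591 - 5256)*(10227 - 31/32/(-91)) - 1*(-35365) = -26847*(10227 - 31/32*(-1/91)) + 35365 = -26847*(10227 + 31/2912) + 35365 = -26847*29781055/2912 + 35365 = -799531983585/2912 + 35365 = -799429000705/2912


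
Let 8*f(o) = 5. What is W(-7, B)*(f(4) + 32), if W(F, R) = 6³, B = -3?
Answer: 7047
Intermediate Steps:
W(F, R) = 216
f(o) = 5/8 (f(o) = (⅛)*5 = 5/8)
W(-7, B)*(f(4) + 32) = 216*(5/8 + 32) = 216*(261/8) = 7047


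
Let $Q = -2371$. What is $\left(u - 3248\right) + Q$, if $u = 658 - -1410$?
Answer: $-3551$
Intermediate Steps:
$u = 2068$ ($u = 658 + 1410 = 2068$)
$\left(u - 3248\right) + Q = \left(2068 - 3248\right) - 2371 = -1180 - 2371 = -3551$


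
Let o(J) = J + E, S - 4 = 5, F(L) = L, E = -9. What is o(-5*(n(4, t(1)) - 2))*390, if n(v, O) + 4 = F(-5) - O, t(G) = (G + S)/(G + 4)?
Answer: 21840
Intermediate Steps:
S = 9 (S = 4 + 5 = 9)
t(G) = (9 + G)/(4 + G) (t(G) = (G + 9)/(G + 4) = (9 + G)/(4 + G))
n(v, O) = -9 - O (n(v, O) = -4 + (-5 - O) = -9 - O)
o(J) = -9 + J (o(J) = J - 9 = -9 + J)
o(-5*(n(4, t(1)) - 2))*390 = (-9 - 5*((-9 - (9 + 1)/(4 + 1)) - 2))*390 = (-9 - 5*((-9 - 10/5) - 2))*390 = (-9 - 5*((-9 - 1*2) - 2))*390 = (-9 - 5*((-9 - 2) - 2))*390 = (-9 - 5*(-11 - 2))*390 = (-9 - 5*(-13))*390 = (-9 + 65)*390 = 56*390 = 21840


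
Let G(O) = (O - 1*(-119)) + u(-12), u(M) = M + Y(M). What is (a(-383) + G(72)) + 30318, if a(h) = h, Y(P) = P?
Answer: 30102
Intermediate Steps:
u(M) = 2*M (u(M) = M + M = 2*M)
G(O) = 95 + O (G(O) = (O - 1*(-119)) + 2*(-12) = (O + 119) - 24 = (119 + O) - 24 = 95 + O)
(a(-383) + G(72)) + 30318 = (-383 + (95 + 72)) + 30318 = (-383 + 167) + 30318 = -216 + 30318 = 30102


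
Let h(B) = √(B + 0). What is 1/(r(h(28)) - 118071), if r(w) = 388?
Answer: -1/117683 ≈ -8.4974e-6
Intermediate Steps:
h(B) = √B
1/(r(h(28)) - 118071) = 1/(388 - 118071) = 1/(-117683) = -1/117683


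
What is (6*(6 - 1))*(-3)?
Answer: -90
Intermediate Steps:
(6*(6 - 1))*(-3) = (6*5)*(-3) = 30*(-3) = -90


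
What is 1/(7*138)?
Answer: 1/966 ≈ 0.0010352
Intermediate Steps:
1/(7*138) = 1/966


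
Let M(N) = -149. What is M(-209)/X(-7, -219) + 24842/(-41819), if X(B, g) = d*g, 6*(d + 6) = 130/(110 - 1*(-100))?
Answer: -1609108540/2268220741 ≈ -0.70941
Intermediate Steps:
d = -743/126 (d = -6 + (130/(110 - 1*(-100)))/6 = -6 + (130/(110 + 100))/6 = -6 + (130/210)/6 = -6 + (130*(1/210))/6 = -6 + (⅙)*(13/21) = -6 + 13/126 = -743/126 ≈ -5.8968)
X(B, g) = -743*g/126
M(-209)/X(-7, -219) + 24842/(-41819) = -149/((-743/126*(-219))) + 24842/(-41819) = -149/54239/42 + 24842*(-1/41819) = -149*42/54239 - 24842/41819 = -6258/54239 - 24842/41819 = -1609108540/2268220741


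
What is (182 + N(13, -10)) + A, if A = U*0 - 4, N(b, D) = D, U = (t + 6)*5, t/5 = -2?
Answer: 168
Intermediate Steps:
t = -10 (t = 5*(-2) = -10)
U = -20 (U = (-10 + 6)*5 = -4*5 = -20)
A = -4 (A = -20*0 - 4 = 0 - 4 = -4)
(182 + N(13, -10)) + A = (182 - 10) - 4 = 172 - 4 = 168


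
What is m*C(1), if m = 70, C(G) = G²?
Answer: 70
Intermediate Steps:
m*C(1) = 70*1² = 70*1 = 70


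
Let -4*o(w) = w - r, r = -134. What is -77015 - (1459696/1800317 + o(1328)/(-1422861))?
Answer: -394567533658758349/5123201693874 ≈ -77016.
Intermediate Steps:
o(w) = -67/2 - w/4 (o(w) = -(w - 1*(-134))/4 = -(w + 134)/4 = -(134 + w)/4 = -67/2 - w/4)
-77015 - (1459696/1800317 + o(1328)/(-1422861)) = -77015 - (1459696/1800317 + (-67/2 - 1/4*1328)/(-1422861)) = -77015 - (1459696*(1/1800317) + (-67/2 - 332)*(-1/1422861)) = -77015 - (1459696/1800317 - 731/2*(-1/1422861)) = -77015 - (1459696/1800317 + 731/2845722) = -77015 - 1*4155205052239/5123201693874 = -77015 - 4155205052239/5123201693874 = -394567533658758349/5123201693874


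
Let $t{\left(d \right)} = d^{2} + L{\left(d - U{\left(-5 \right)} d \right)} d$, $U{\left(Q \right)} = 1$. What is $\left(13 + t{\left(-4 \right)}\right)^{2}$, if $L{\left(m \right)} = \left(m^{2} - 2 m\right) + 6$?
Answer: $25$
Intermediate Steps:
$L{\left(m \right)} = 6 + m^{2} - 2 m$
$t{\left(d \right)} = d^{2} + 6 d$ ($t{\left(d \right)} = d^{2} + \left(6 + \left(d - 1 d\right)^{2} - 2 \left(d - 1 d\right)\right) d = d^{2} + \left(6 + \left(d - d\right)^{2} - 2 \left(d - d\right)\right) d = d^{2} + \left(6 + 0^{2} - 0\right) d = d^{2} + \left(6 + 0 + 0\right) d = d^{2} + 6 d$)
$\left(13 + t{\left(-4 \right)}\right)^{2} = \left(13 - 4 \left(6 - 4\right)\right)^{2} = \left(13 - 8\right)^{2} = 5^{2} = 25$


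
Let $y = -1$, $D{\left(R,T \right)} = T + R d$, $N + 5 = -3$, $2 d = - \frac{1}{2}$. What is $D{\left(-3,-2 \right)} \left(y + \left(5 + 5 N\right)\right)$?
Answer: $45$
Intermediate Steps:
$d = - \frac{1}{4}$ ($d = \frac{\left(-1\right) \frac{1}{2}}{2} = \frac{1}{2} \left(- \frac{1}{2}\right) = - \frac{1}{4} \approx -0.25$)
$N = -8$ ($N = -5 - 3 = -8$)
$D{\left(R,T \right)} = T - \frac{R}{4}$ ($D{\left(R,T \right)} = T + R \left(- \frac{1}{4}\right) = T - \frac{R}{4}$)
$D{\left(-3,-2 \right)} \left(y + \left(5 + 5 N\right)\right) = \left(-2 - - \frac{3}{4}\right) \left(-1 + \left(5 + 5 \left(-8\right)\right)\right) = \left(-2 + \frac{3}{4}\right) \left(-1 + \left(5 - 40\right)\right) = - \frac{5 \left(-1 - 35\right)}{4} = \left(- \frac{5}{4}\right) \left(-36\right) = 45$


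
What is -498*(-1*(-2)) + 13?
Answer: -983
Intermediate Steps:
-498*(-1*(-2)) + 13 = -498*2 + 13 = -83*12 + 13 = -996 + 13 = -983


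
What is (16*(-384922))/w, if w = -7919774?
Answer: 3079376/3959887 ≈ 0.77764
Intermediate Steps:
(16*(-384922))/w = (16*(-384922))/(-7919774) = -6158752*(-1/7919774) = 3079376/3959887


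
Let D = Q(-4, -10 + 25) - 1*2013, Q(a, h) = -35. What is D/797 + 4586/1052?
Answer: 750273/419222 ≈ 1.7897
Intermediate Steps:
D = -2048 (D = -35 - 1*2013 = -35 - 2013 = -2048)
D/797 + 4586/1052 = -2048/797 + 4586/1052 = -2048*1/797 + 4586*(1/1052) = -2048/797 + 2293/526 = 750273/419222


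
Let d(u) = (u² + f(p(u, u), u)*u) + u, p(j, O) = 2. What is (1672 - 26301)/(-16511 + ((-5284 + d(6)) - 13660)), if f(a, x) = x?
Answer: 24629/35377 ≈ 0.69619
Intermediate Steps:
d(u) = u + 2*u² (d(u) = (u² + u*u) + u = (u² + u²) + u = 2*u² + u = u + 2*u²)
(1672 - 26301)/(-16511 + ((-5284 + d(6)) - 13660)) = (1672 - 26301)/(-16511 + ((-5284 + 6*(1 + 2*6)) - 13660)) = -24629/(-16511 + ((-5284 + 6*(1 + 12)) - 13660)) = -24629/(-16511 + ((-5284 + 6*13) - 13660)) = -24629/(-16511 + ((-5284 + 78) - 13660)) = -24629/(-16511 + (-5206 - 13660)) = -24629/(-16511 - 18866) = -24629/(-35377) = -24629*(-1/35377) = 24629/35377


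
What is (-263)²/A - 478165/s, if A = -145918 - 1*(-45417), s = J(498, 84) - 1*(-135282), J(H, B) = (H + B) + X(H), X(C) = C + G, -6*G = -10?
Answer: -172464597374/41114054591 ≈ -4.1948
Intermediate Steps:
G = 5/3 (G = -⅙*(-10) = 5/3 ≈ 1.6667)
X(C) = 5/3 + C (X(C) = C + 5/3 = 5/3 + C)
J(H, B) = 5/3 + B + 2*H (J(H, B) = (H + B) + (5/3 + H) = (B + H) + (5/3 + H) = 5/3 + B + 2*H)
s = 409091/3 (s = (5/3 + 84 + 2*498) - 1*(-135282) = (5/3 + 84 + 996) + 135282 = 3245/3 + 135282 = 409091/3 ≈ 1.3636e+5)
A = -100501 (A = -145918 + 45417 = -100501)
(-263)²/A - 478165/s = (-263)²/(-100501) - 478165/409091/3 = 69169*(-1/100501) - 478165*3/409091 = -69169/100501 - 1434495/409091 = -172464597374/41114054591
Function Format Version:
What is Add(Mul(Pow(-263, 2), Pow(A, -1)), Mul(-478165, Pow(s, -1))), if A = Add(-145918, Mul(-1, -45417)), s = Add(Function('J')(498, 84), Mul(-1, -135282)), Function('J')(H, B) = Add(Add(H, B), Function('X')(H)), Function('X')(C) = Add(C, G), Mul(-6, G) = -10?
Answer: Rational(-172464597374, 41114054591) ≈ -4.1948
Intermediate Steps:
G = Rational(5, 3) (G = Mul(Rational(-1, 6), -10) = Rational(5, 3) ≈ 1.6667)
Function('X')(C) = Add(Rational(5, 3), C) (Function('X')(C) = Add(C, Rational(5, 3)) = Add(Rational(5, 3), C))
Function('J')(H, B) = Add(Rational(5, 3), B, Mul(2, H)) (Function('J')(H, B) = Add(Add(H, B), Add(Rational(5, 3), H)) = Add(Add(B, H), Add(Rational(5, 3), H)) = Add(Rational(5, 3), B, Mul(2, H)))
s = Rational(409091, 3) (s = Add(Add(Rational(5, 3), 84, Mul(2, 498)), Mul(-1, -135282)) = Add(Add(Rational(5, 3), 84, 996), 135282) = Add(Rational(3245, 3), 135282) = Rational(409091, 3) ≈ 1.3636e+5)
A = -100501 (A = Add(-145918, 45417) = -100501)
Add(Mul(Pow(-263, 2), Pow(A, -1)), Mul(-478165, Pow(s, -1))) = Add(Mul(Pow(-263, 2), Pow(-100501, -1)), Mul(-478165, Pow(Rational(409091, 3), -1))) = Add(Mul(69169, Rational(-1, 100501)), Mul(-478165, Rational(3, 409091))) = Add(Rational(-69169, 100501), Rational(-1434495, 409091)) = Rational(-172464597374, 41114054591)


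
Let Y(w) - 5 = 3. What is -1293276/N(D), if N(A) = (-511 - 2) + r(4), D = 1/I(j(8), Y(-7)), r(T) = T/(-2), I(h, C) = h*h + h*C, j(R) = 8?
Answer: 1293276/515 ≈ 2511.2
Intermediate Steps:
Y(w) = 8 (Y(w) = 5 + 3 = 8)
I(h, C) = h**2 + C*h
r(T) = -T/2 (r(T) = T*(-1/2) = -T/2)
D = 1/128 (D = 1/(8*(8 + 8)) = 1/(8*16) = 1/128 ≈ 0.0078125)
N(A) = -515 (N(A) = (-511 - 2) - 1/2*4 = -513 - 2 = -515)
-1293276/N(D) = -1293276/(-515) = -1293276*(-1/515) = 1293276/515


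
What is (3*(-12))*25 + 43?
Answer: -857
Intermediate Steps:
(3*(-12))*25 + 43 = -36*25 + 43 = -900 + 43 = -857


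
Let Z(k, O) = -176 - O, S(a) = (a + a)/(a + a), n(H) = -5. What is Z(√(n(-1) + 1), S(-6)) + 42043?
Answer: 41866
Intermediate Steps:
S(a) = 1 (S(a) = (2*a)/((2*a)) = (2*a)*(1/(2*a)) = 1)
Z(√(n(-1) + 1), S(-6)) + 42043 = (-176 - 1*1) + 42043 = (-176 - 1) + 42043 = -177 + 42043 = 41866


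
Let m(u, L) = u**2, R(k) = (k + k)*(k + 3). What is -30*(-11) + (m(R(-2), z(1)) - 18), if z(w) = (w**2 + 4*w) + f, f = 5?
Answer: 328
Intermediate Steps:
z(w) = 5 + w**2 + 4*w (z(w) = (w**2 + 4*w) + 5 = 5 + w**2 + 4*w)
R(k) = 2*k*(3 + k) (R(k) = (2*k)*(3 + k) = 2*k*(3 + k))
-30*(-11) + (m(R(-2), z(1)) - 18) = -30*(-11) + ((2*(-2)*(3 - 2))**2 - 18) = 330 + ((2*(-2)*1)**2 - 18) = 330 + ((-4)**2 - 18) = 330 + (16 - 18) = 330 - 2 = 328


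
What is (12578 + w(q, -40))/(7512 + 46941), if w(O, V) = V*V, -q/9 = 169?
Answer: 4726/18151 ≈ 0.26037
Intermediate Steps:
q = -1521 (q = -9*169 = -1521)
w(O, V) = V²
(12578 + w(q, -40))/(7512 + 46941) = (12578 + (-40)²)/(7512 + 46941) = (12578 + 1600)/54453 = 14178*(1/54453) = 4726/18151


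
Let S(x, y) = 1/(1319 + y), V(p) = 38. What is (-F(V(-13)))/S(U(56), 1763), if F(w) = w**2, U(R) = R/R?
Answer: -4450408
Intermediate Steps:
U(R) = 1
(-F(V(-13)))/S(U(56), 1763) = (-1*38**2)/(1/(1319 + 1763)) = (-1*1444)/(1/3082) = -1444/1/3082 = -1444*3082 = -4450408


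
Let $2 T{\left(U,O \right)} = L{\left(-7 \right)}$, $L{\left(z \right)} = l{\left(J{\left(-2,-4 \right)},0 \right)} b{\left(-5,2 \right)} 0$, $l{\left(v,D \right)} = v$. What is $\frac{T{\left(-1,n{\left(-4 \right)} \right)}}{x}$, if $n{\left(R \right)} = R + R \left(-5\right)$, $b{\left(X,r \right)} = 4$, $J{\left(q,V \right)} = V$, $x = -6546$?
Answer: $0$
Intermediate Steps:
$L{\left(z \right)} = 0$ ($L{\left(z \right)} = \left(-4\right) 4 \cdot 0 = \left(-16\right) 0 = 0$)
$n{\left(R \right)} = - 4 R$ ($n{\left(R \right)} = R - 5 R = - 4 R$)
$T{\left(U,O \right)} = 0$ ($T{\left(U,O \right)} = \frac{1}{2} \cdot 0 = 0$)
$\frac{T{\left(-1,n{\left(-4 \right)} \right)}}{x} = \frac{0}{-6546} = 0 \left(- \frac{1}{6546}\right) = 0$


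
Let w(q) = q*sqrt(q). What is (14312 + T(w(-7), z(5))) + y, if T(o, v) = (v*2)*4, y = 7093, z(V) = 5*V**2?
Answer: 22405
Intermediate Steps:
w(q) = q**(3/2)
T(o, v) = 8*v (T(o, v) = (2*v)*4 = 8*v)
(14312 + T(w(-7), z(5))) + y = (14312 + 8*(5*5**2)) + 7093 = (14312 + 8*(5*25)) + 7093 = (14312 + 8*125) + 7093 = (14312 + 1000) + 7093 = 15312 + 7093 = 22405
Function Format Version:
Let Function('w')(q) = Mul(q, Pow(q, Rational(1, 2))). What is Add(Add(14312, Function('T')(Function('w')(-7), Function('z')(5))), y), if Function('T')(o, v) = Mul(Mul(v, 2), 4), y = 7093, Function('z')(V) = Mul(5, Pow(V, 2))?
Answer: 22405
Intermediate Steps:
Function('w')(q) = Pow(q, Rational(3, 2))
Function('T')(o, v) = Mul(8, v) (Function('T')(o, v) = Mul(Mul(2, v), 4) = Mul(8, v))
Add(Add(14312, Function('T')(Function('w')(-7), Function('z')(5))), y) = Add(Add(14312, Mul(8, Mul(5, Pow(5, 2)))), 7093) = Add(Add(14312, Mul(8, Mul(5, 25))), 7093) = Add(Add(14312, Mul(8, 125)), 7093) = Add(Add(14312, 1000), 7093) = Add(15312, 7093) = 22405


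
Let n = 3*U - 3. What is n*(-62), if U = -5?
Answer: 1116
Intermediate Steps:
n = -18 (n = 3*(-5) - 3 = -15 - 3 = -18)
n*(-62) = -18*(-62) = 1116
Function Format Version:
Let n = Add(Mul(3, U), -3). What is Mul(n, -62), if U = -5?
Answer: 1116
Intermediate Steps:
n = -18 (n = Add(Mul(3, -5), -3) = Add(-15, -3) = -18)
Mul(n, -62) = Mul(-18, -62) = 1116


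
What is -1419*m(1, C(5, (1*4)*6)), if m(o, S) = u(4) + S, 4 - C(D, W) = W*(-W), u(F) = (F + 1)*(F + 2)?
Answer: -865590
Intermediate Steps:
u(F) = (1 + F)*(2 + F)
C(D, W) = 4 + W**2 (C(D, W) = 4 - W*(-W) = 4 - (-1)*W**2 = 4 + W**2)
m(o, S) = 30 + S (m(o, S) = (2 + 4**2 + 3*4) + S = (2 + 16 + 12) + S = 30 + S)
-1419*m(1, C(5, (1*4)*6)) = -1419*(30 + (4 + ((1*4)*6)**2)) = -1419*(30 + (4 + (4*6)**2)) = -1419*(30 + (4 + 24**2)) = -1419*(30 + (4 + 576)) = -1419*(30 + 580) = -1419*610 = -865590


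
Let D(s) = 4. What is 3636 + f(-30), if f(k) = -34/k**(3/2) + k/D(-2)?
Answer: 7257/2 - 17*I*sqrt(30)/450 ≈ 3628.5 - 0.20692*I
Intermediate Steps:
f(k) = -34/k**(3/2) + k/4
3636 + f(-30) = 3636 + (-17*I*sqrt(30)/450 + (1/4)*(-30)) = 3636 + (-17*I*sqrt(30)/450 - 15/2) = 3636 + (-15/2 - 17*I*sqrt(30)/450) = 7257/2 - 17*I*sqrt(30)/450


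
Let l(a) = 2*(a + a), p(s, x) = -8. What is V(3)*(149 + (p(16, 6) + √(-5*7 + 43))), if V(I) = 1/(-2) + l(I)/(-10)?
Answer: -2397/10 - 17*√2/5 ≈ -244.51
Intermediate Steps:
l(a) = 4*a (l(a) = 2*(2*a) = 4*a)
V(I) = -½ - 2*I/5 (V(I) = 1/(-2) + (4*I)/(-10) = 1*(-½) + (4*I)*(-⅒) = -½ - 2*I/5)
V(3)*(149 + (p(16, 6) + √(-5*7 + 43))) = (-½ - ⅖*3)*(149 + (-8 + √(-5*7 + 43))) = (-½ - 6/5)*(149 + (-8 + √(-35 + 43))) = -17*(149 + (-8 + √8))/10 = -17*(149 + (-8 + 2*√2))/10 = -17*(141 + 2*√2)/10 = -2397/10 - 17*√2/5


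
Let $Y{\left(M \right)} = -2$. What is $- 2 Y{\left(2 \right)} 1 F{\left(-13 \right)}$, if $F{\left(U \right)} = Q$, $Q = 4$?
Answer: $16$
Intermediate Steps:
$F{\left(U \right)} = 4$
$- 2 Y{\left(2 \right)} 1 F{\left(-13 \right)} = \left(-2\right) \left(-2\right) 1 \cdot 4 = 4 \cdot 1 \cdot 4 = 4 \cdot 4 = 16$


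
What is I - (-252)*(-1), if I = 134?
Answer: -118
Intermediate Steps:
I - (-252)*(-1) = 134 - (-252)*(-1) = 134 - 42*6 = 134 - 252 = -118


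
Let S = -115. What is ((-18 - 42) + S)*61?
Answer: -10675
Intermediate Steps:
((-18 - 42) + S)*61 = ((-18 - 42) - 115)*61 = (-60 - 115)*61 = -175*61 = -10675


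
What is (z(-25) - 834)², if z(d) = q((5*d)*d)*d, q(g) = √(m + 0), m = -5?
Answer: 692431 + 41700*I*√5 ≈ 6.9243e+5 + 93244.0*I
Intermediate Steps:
q(g) = I*√5 (q(g) = √(-5 + 0) = √(-5) = I*√5)
z(d) = I*d*√5 (z(d) = (I*√5)*d = I*d*√5)
(z(-25) - 834)² = (I*(-25)*√5 - 834)² = (-25*I*√5 - 834)² = (-834 - 25*I*√5)²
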